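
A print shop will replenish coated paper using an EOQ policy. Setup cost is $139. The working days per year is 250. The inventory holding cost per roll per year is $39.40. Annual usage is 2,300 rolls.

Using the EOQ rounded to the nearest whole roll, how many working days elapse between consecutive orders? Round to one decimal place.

2DS/H = 2·2,300·139/39.4 = 16,228.43
EOQ = √16,228.43 ≈ 127.39 → Q = 127 rolls
Days between orders = 250 / (D/Q) = 250 / 18.110 ≈ 13.804

13.8 days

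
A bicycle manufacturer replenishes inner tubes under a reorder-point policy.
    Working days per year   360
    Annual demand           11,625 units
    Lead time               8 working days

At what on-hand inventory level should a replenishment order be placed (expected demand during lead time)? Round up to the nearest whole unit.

Daily demand d = 11,625 / 360 = 32.292 units/day
Demand during lead time = 32.292 × 8 = 258.33
Reorder point = 258.33 → round up

259 units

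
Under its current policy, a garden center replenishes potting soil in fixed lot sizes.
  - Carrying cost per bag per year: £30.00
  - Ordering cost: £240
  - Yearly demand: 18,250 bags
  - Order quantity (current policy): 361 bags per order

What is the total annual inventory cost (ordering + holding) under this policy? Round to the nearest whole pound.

Ordering: D/Q × S = 18,250/361 × £240 = £12,132.96
Holding:  Q/2 × H = 361/2 × £30 = £5,415.00
Total = £12,132.96 + £5,415.00 = £17,547.96

£17,548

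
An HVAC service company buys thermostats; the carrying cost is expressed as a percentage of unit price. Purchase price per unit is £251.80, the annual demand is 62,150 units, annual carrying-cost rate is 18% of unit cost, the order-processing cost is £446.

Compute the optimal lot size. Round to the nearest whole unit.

Holding cost per unit per year: H = 18% × £251.8 = £45.3240
Q* = √(2·D·S / H) = √(2·62,150·446 / 45.324) = √1,223,144.5 ≈ 1,105.96

1,106 units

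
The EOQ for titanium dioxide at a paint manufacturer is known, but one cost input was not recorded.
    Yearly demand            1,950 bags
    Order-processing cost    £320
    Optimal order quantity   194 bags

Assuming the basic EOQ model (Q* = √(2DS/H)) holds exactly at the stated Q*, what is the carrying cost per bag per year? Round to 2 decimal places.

Since Q* = (2DS/H)^½, squaring gives Q*²·H = 2DS.
H = 2DS / Q² = 2 × 1,950 × 320 / 194² = 33.1597

£33.16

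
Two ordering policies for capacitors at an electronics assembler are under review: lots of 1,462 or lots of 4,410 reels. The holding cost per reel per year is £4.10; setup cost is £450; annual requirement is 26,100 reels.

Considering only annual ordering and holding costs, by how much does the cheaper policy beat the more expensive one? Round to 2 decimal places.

£673.15

TC(Q) = (D/Q)S + (Q/2)H
TC(1,462) = (26,100/1,462)×450 + (1,462/2)×4.1 = £11,030.62
TC(4,410) = (26,100/4,410)×450 + (4,410/2)×4.1 = £11,703.77
|ΔTC| = |£11,030.62 − £11,703.77| = £673.15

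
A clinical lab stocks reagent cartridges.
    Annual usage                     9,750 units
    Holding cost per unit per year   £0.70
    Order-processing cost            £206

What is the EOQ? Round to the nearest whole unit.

2,396 units

Optimal lot size Q* = (2 × 9,750 × £206 / £0.7)^½ ≈ 2,395.53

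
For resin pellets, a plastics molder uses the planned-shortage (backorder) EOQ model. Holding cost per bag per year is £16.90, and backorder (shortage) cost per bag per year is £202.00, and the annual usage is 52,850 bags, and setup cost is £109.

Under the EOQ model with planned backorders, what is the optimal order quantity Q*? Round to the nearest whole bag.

860 bags

Q* = √(2DS/H) · √((H + b)/b)
   = √(2 × 52,850 × 109 / 16.9) · √((16.9 + 202) / 202)
   = 825.672 × 1.0410 ≈ 859.52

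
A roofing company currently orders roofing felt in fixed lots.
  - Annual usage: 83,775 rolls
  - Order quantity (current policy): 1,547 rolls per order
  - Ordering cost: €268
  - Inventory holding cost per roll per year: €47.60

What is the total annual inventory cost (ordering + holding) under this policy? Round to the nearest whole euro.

Annual ordering cost = (D/Q)·S = (83,775/1,547) × 268 = €14,513.06
Annual holding cost  = (Q/2)·H = (1,547/2) × 47.6 = €36,818.60
Total = €14,513.06 + €36,818.60 = €51,331.66

€51,332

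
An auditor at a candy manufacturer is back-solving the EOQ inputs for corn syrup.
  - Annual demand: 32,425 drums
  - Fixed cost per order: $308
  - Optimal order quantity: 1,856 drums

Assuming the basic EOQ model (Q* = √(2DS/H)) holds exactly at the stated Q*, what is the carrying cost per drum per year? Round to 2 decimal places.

Since Q* = (2DS/H)^½, squaring gives Q*²·H = 2DS.
H = 2DS / Q² = 2 × 32,425 × 308 / 1,856² = 5.7984

$5.80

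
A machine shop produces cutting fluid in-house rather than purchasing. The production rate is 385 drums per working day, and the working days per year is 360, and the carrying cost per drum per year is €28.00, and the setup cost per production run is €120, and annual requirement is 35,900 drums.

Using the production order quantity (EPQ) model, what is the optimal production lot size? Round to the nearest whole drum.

644 drums

d = 35,900/360 = 99.7222 drums/day;  effective holding cost H(1 − d/p) = 28·(1 − 99.7222/385) = 20.74747
Q* = √(2DS / H_eff) = √(2·35,900·120 / 20.74747) ≈ 644.42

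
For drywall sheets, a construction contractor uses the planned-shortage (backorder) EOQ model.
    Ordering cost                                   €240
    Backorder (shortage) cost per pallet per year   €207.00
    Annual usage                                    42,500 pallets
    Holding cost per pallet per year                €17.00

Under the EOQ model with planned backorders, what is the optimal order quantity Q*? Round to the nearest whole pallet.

Q* = √(2DS/H) · √((H + b)/b)
   = √(2 × 42,500 × 240 / 17) · √((17 + 207) / 207)
   = 1,095.445 × 1.0403 ≈ 1,139.54

1,140 pallets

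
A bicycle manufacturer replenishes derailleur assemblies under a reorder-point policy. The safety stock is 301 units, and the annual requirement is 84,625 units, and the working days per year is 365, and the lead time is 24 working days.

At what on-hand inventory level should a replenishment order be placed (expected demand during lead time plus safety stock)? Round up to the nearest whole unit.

Daily demand d = 84,625 / 365 = 231.849 units/day
Demand during lead time = 231.849 × 24 = 5,564.38
Reorder point = 5,564.38 + 301 = 5,865.38 → round up

5,866 units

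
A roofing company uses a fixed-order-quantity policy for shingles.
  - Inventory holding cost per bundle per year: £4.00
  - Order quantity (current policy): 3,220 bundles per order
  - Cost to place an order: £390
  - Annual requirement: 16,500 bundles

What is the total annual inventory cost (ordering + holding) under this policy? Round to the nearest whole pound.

Orders/yr = 16,500/3,220 = 5.124; ordering cost = 5.124 × £390 = £1,998.45
Average inventory = 3,220/2 = 1610; holding cost = 1610 × £4 = £6,440.00
Total = £1,998.45 + £6,440.00 = £8,438.45

£8,438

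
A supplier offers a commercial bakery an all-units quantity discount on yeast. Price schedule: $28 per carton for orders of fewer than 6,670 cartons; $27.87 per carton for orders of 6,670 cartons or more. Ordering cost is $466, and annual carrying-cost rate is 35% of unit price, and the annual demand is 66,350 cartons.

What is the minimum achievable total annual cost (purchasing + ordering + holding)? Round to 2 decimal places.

H₁ = 35%×$28 = $9.8000;  H₂ = 35%×$27.87 = $9.7545
EOQ₁ = √(2×66,350×466/9.8000) = 2,511.98  (< 6,670, feasible at tier 1)
EOQ₂ = √(2×66,350×466/9.7545) = 2,517.83  (< 6,670 → use Q = 6,670 at tier-2 price)
TC(tier 1 (EOQ₁), Q≈2,512.0) = $1,882,417.36
TC(tier 2, Q≈6,670.0) = $1,886,341.30
Minimum at tier 1 (EOQ₁): $1,882,417.36

$1,882,417.36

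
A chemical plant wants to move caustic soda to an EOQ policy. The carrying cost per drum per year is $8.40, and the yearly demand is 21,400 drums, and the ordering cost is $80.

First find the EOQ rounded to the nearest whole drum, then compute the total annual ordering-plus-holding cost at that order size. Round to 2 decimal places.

$5,362.99

Optimal lot size Q* = (2 × 21,400 × $80 / $8.4)^½ ≈ 638.45 → Q = 638 drums
Ordering: D/Q × S = 21,400/638 × $80 = $2,683.39
Holding:  Q/2 × H = 638/2 × $8.4 = $2,679.60
Total = $2,683.39 + $2,679.60 = $5,362.99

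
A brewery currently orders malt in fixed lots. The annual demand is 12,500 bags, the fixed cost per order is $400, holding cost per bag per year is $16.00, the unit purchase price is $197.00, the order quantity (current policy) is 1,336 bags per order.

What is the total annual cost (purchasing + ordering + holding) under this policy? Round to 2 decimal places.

$2,476,930.51

Orders/yr = 12,500/1,336 = 9.356; ordering cost = 9.356 × $400 = $3,742.51
Average inventory = 1,336/2 = 668; holding cost = 668 × $16 = $10,688.00
Purchase cost = D·C = 12,500 × 197 = $2,462,500.00
Total = $3,742.51 + $10,688.00 + $2,462,500.00 = $2,476,930.51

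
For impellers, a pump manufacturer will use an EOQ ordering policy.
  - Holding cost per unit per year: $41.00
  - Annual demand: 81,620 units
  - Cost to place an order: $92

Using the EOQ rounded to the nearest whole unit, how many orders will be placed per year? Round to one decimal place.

134.9 orders per year

Q* = √(2·D·S / H) = √(2·81,620·92 / 41) = √366,294.6 ≈ 605.22 → Q = 605
N = D/Q = 81,620/605 ≈ 134.909 orders/yr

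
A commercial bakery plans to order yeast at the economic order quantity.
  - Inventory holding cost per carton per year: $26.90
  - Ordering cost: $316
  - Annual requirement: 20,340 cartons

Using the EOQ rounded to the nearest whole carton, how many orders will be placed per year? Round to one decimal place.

2DS/H = 2·20,340·316/26.9 = 477,876.58
EOQ = √477,876.58 ≈ 691.29 → Q = 691
N = D/Q = 20,340/691 ≈ 29.436 orders/yr

29.4 orders per year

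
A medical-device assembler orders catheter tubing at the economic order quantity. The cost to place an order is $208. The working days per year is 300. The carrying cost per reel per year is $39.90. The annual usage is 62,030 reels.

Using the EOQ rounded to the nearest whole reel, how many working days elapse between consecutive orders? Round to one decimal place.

Optimal lot size Q* = (2 × 62,030 × $208 / $39.9)^½ ≈ 804.19 → Q = 804 reels
Days between orders = 300 / (D/Q) = 300 / 77.152 ≈ 3.888

3.9 days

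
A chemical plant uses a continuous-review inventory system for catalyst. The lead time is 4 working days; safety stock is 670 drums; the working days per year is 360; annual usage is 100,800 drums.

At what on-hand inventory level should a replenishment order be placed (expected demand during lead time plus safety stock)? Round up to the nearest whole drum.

1,790 drums

Daily demand d = 100,800 / 360 = 280.000 drums/day
Demand during lead time = 280.000 × 4 = 1,120.00
Reorder point = 1,120.00 + 670 = 1,790.00 → round up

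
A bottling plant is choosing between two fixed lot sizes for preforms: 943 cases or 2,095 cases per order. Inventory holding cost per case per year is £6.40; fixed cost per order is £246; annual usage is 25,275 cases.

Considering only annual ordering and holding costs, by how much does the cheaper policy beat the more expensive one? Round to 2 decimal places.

£60.77

TC(Q) = (D/Q)S + (Q/2)H
TC(943) = (25,275/943)×246 + (943/2)×6.4 = £9,611.08
TC(2,095) = (25,275/2,095)×246 + (2,095/2)×6.4 = £9,671.85
Cheaper: Q = 943.  Difference = £60.77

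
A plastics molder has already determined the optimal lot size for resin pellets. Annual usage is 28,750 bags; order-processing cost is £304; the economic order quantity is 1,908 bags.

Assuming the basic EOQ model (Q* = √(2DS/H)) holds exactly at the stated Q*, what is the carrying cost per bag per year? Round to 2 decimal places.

From Q* = √(2DS/H) ⇒ Q*² = 2DS/H.
H = 2DS / Q² = 2 × 28,750 × 304 / 1,908² = 4.8016

£4.80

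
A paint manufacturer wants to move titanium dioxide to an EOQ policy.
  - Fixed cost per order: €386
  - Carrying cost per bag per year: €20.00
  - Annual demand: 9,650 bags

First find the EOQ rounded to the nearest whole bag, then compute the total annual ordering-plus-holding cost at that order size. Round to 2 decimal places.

€12,206.39

EOQ = √(2DS/H) = √(2 × 9,650 × 386 / 20)
    = √(372,490.00) ≈ 610.32 → Q = 610 bags
Annual ordering cost = (D/Q)·S = (9,650/610) × 386 = €6,106.39
Annual holding cost  = (Q/2)·H = (610/2) × 20 = €6,100.00
Total = €6,106.39 + €6,100.00 = €12,206.39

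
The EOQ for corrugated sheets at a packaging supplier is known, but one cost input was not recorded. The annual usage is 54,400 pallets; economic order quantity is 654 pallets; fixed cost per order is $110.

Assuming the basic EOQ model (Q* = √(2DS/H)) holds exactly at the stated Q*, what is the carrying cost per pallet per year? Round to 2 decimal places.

$27.98

From Q* = √(2DS/H) ⇒ Q*² = 2DS/H.
H = 2DS / Q² = 2 × 54,400 × 110 / 654² = 27.9812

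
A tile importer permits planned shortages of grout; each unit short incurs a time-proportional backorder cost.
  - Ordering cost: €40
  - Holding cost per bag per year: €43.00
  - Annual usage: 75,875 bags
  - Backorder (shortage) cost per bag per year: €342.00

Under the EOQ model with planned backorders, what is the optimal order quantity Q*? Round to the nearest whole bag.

Basic EOQ = √(2·75,875·40/43) = 375.716
Backorder adjustment √((H+b)/b) = √((43+342)/342) = 1.0610
Q* = 375.716 × 1.0610 ≈ 398.64

399 bags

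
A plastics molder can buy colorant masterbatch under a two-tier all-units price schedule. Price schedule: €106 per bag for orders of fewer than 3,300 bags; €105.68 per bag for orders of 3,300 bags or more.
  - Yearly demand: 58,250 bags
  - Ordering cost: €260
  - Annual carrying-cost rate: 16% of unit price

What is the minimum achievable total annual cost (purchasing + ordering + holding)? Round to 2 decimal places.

€6,188,348.91

H₁ = 16%×€106 = €16.9600;  H₂ = 16%×€105.68 = €16.9088
EOQ₁ = √(2×58,250×260/16.9600) = 1,336.40  (< 3,300, feasible at tier 1)
EOQ₂ = √(2×58,250×260/16.9088) = 1,338.42  (< 3,300 → use Q = 3,300 at tier-2 price)
TC(tier 1 (EOQ₁), Q≈1,336.4) = €6,197,165.36
TC(tier 2, Q≈3,300.0) = €6,188,348.91
Minimum at tier 2: €6,188,348.91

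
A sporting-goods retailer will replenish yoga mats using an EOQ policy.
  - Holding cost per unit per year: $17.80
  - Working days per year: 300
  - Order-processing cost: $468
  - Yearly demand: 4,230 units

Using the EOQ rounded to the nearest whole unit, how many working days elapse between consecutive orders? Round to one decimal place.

Optimal lot size Q* = (2 × 4,230 × $468 / $17.8)^½ ≈ 471.63 → Q = 472 units
Days between orders = 300 / (D/Q) = 300 / 8.962 ≈ 33.475

33.5 days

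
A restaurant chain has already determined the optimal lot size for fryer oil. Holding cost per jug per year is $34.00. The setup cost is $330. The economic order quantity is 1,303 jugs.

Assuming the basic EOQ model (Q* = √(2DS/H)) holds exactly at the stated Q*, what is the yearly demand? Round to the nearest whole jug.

Since Q* = (2DS/H)^½, squaring gives Q*²·H = 2DS.
D = Q²H / (2S) = 1,303² × 34 / (2 × 330) = 87,462.89

87,463 jugs per year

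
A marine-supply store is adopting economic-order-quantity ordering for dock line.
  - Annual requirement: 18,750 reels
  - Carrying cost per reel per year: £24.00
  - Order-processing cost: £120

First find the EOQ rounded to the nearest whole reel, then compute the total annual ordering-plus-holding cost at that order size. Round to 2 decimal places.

£10,392.30

EOQ = √(2DS/H) = √(2 × 18,750 × 120 / 24)
    = √(187,500.00) ≈ 433.01 → Q = 433 reels
Orders/yr = 18,750/433 = 43.303; ordering cost = 43.303 × £120 = £5,196.30
Average inventory = 433/2 = 216.5; holding cost = 216.5 × £24 = £5,196.00
Total = £5,196.30 + £5,196.00 = £10,392.30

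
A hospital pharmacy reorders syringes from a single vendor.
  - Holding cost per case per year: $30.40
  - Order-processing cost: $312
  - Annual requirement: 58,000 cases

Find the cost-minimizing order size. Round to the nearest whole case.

Optimal lot size Q* = (2 × 58,000 × $312 / $30.4)^½ ≈ 1,091.11

1,091 cases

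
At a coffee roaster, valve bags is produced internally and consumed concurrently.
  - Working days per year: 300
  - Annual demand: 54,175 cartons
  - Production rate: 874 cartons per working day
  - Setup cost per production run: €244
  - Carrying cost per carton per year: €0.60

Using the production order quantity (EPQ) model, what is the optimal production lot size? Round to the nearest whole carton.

7,452 cartons

Daily demand d = 54,175/300 = 180.583; p = 874; 1 − d/p = 0.79338
EPQ = √(2DS / (H(1 − d/p)))
    = √(2 × 54,175 × 244 / (0.6 × 0.79338)) ≈ 7,452.33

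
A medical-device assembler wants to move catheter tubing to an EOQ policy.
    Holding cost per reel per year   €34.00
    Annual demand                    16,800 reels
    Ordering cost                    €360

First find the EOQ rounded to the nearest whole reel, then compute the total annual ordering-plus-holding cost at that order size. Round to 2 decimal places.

Optimal lot size Q* = (2 × 16,800 × €360 / €34)^½ ≈ 596.46 → Q = 596 reels
Ordering: D/Q × S = 16,800/596 × €360 = €10,147.65
Holding:  Q/2 × H = 596/2 × €34 = €10,132.00
Total = €10,147.65 + €10,132.00 = €20,279.65

€20,279.65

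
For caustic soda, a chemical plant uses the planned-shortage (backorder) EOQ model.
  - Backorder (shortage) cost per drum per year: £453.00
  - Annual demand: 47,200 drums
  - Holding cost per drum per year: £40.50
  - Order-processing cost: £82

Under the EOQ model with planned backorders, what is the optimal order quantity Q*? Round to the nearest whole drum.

Q* = √(2DS/H) · √((H + b)/b)
   = √(2 × 47,200 × 82 / 40.5) · √((40.5 + 453) / 453)
   = 437.185 × 1.0437 ≈ 456.31

456 drums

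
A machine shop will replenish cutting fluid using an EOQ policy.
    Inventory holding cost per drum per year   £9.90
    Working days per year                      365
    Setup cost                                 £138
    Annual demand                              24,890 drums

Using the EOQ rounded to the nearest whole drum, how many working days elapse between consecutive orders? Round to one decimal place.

12.2 days

2DS/H = 2·24,890·138/9.9 = 693,903.03
EOQ = √693,903.03 ≈ 833.01 → Q = 833 drums
Cycle time = (working days × Q)/D = (365 × 833) / 24,890 = 12.216 days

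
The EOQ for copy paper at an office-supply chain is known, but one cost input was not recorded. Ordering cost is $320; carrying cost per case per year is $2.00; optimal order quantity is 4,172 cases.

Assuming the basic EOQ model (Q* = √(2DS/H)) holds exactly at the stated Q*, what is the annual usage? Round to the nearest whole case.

Since Q* = (2DS/H)^½, squaring gives Q*²·H = 2DS.
D = Q²H / (2S) = 4,172² × 2 / (2 × 320) = 54,392.45

54,392 cases per year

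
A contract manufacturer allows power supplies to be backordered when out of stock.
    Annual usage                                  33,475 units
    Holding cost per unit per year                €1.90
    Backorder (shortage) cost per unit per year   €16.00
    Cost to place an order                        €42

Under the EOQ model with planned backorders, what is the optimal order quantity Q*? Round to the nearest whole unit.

Basic EOQ = √(2·33,475·42/1.9) = 1,216.531
Backorder adjustment √((H+b)/b) = √((1.9+16)/16) = 1.0577
Q* = 1,216.531 × 1.0577 ≈ 1,286.74

1,287 units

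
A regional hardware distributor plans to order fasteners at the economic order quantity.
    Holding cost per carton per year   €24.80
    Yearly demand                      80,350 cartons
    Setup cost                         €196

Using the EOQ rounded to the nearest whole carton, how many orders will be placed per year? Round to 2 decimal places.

Q* = √(2·D·S / H) = √(2·80,350·196 / 24.8) = √1,270,048.4 ≈ 1,126.96 → Q = 1,127
N = D/Q = 80,350/1,127 ≈ 71.295 orders/yr

71.30 orders per year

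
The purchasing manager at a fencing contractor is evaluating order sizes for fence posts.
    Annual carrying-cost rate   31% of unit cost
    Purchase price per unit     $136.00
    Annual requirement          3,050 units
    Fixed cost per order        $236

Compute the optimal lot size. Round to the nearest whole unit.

Holding cost per unit per year: H = 31% × $136 = $42.1600
2DS/H = 2·3,050·236/42.16 = 34,146.11
EOQ = √34,146.11 ≈ 184.79

185 units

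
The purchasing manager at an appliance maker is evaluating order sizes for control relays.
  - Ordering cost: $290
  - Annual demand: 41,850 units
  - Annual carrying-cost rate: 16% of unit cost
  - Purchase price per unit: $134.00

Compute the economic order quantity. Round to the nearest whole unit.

Holding cost per unit per year: H = 16% × $134 = $21.4400
EOQ = √(2DS/H) = √(2 × 41,850 × 290 / 21.44)
    = √(1,132,136.19) ≈ 1,064.02

1,064 units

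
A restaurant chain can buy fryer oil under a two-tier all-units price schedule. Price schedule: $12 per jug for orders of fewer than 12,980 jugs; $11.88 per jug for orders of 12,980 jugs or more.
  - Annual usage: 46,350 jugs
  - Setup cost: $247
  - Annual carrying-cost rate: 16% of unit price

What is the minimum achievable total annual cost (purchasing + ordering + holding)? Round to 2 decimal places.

$562,830.39

H₁ = 16%×$12 = $1.9200;  H₂ = 16%×$11.88 = $1.9008
EOQ₁ = √(2×46,350×247/1.9200) = 3,453.33  (< 12,980, feasible at tier 1)
EOQ₂ = √(2×46,350×247/1.9008) = 3,470.72  (< 12,980 → use Q = 12,980 at tier-2 price)
TC(tier 1 (EOQ₁), Q≈3,453.3) = $562,830.39
TC(tier 2, Q≈12,980.0) = $563,856.20
Minimum at tier 1 (EOQ₁): $562,830.39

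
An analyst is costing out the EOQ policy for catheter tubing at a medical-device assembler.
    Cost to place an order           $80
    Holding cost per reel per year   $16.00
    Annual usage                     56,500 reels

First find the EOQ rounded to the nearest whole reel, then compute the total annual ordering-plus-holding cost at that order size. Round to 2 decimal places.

Optimal lot size Q* = (2 × 56,500 × $80 / $16)^½ ≈ 751.66 → Q = 752 reels
Annual ordering cost = (D/Q)·S = (56,500/752) × 80 = $6,010.64
Annual holding cost  = (Q/2)·H = (752/2) × 16 = $6,016.00
Total = $6,010.64 + $6,016.00 = $12,026.64

$12,026.64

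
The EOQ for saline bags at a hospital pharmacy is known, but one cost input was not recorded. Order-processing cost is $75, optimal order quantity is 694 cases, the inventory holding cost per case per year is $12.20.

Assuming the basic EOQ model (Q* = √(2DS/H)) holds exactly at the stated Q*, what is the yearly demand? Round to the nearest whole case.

EOQ relation: Q² = 2DS/H, so rearrange for the unknown.
D = Q²H / (2S) = 694² × 12.2 / (2 × 75) = 39,173.06

39,173 cases per year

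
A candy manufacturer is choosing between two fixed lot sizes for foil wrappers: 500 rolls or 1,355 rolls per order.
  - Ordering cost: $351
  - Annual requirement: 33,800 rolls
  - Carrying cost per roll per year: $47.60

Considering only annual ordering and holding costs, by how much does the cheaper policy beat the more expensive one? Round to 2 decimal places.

$5,376.97

Annual cost at Q: ordering D·S/Q plus holding Q·H/2.
TC(500) = (33,800/500)×351 + (500/2)×47.6 = $35,627.60
TC(1,355) = (33,800/1,355)×351 + (1,355/2)×47.6 = $41,004.57
Cheaper: Q = 500.  Difference = $5,376.97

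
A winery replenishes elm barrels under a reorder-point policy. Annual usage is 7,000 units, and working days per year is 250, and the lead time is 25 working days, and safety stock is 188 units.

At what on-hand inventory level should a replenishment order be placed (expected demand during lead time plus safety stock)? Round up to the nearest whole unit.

Daily demand d = 7,000 / 250 = 28.000 units/day
Demand during lead time = 28.000 × 25 = 700.00
Reorder point = 700.00 + 188 = 888.00 → round up

888 units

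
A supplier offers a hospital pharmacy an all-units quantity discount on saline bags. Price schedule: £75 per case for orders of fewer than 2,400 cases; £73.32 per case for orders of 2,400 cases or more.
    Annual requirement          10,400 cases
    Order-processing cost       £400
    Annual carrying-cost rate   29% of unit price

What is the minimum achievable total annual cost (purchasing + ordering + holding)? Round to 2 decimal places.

£789,776.69

H₁ = 29%×£75 = £21.7500;  H₂ = 29%×£73.32 = £21.2628
EOQ₁ = √(2×10,400×400/21.7500) = 618.49  (< 2,400, feasible at tier 1)
EOQ₂ = √(2×10,400×400/21.2628) = 625.53  (< 2,400 → use Q = 2,400 at tier-2 price)
TC(tier 1 (EOQ₁), Q≈618.5) = £793,452.14
TC(tier 2, Q≈2,400.0) = £789,776.69
Minimum at tier 2: £789,776.69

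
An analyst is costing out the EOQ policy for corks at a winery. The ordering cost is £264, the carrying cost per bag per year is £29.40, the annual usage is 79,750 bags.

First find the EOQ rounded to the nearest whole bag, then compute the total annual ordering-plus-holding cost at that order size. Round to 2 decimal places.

£35,184.87

EOQ = √(2DS/H) = √(2 × 79,750 × 264 / 29.4)
    = √(1,432,244.90) ≈ 1,196.76 → Q = 1,197 bags
Ordering: D/Q × S = 79,750/1,197 × £264 = £17,588.97
Holding:  Q/2 × H = 1,197/2 × £29.4 = £17,595.90
Total = £17,588.97 + £17,595.90 = £35,184.87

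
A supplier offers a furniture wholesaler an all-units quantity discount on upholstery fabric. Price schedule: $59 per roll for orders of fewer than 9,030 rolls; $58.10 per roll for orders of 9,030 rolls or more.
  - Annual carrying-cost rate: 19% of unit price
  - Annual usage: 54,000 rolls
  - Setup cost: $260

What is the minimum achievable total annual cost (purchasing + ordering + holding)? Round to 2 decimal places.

H₁ = 19%×$59 = $11.2100;  H₂ = 19%×$58.10 = $11.0390
EOQ₁ = √(2×54,000×260/11.2100) = 1,582.69  (< 9,030, feasible at tier 1)
EOQ₂ = √(2×54,000×260/11.0390) = 1,594.90  (< 9,030 → use Q = 9,030 at tier-2 price)
TC(tier 1 (EOQ₁), Q≈1,582.7) = $3,203,741.95
TC(tier 2, Q≈9,030.0) = $3,188,795.90
Minimum at tier 2: $3,188,795.90

$3,188,795.90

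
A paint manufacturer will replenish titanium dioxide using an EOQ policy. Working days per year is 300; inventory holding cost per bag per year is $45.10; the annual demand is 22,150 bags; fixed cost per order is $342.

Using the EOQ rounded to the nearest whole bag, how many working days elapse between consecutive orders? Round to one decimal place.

7.9 days

Optimal lot size Q* = (2 × 22,150 × $342 / $45.1)^½ ≈ 579.60 → Q = 580 bags
T = Q/D × 300 days = 580/22,150 × 300 = 7.856 days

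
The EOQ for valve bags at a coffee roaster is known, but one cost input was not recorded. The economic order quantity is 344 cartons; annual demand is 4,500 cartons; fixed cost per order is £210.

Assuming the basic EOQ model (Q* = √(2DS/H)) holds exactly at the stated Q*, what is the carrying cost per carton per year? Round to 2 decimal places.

Since Q* = (2DS/H)^½, squaring gives Q*²·H = 2DS.
H = 2DS / Q² = 2 × 4,500 × 210 / 344² = 15.9715

£15.97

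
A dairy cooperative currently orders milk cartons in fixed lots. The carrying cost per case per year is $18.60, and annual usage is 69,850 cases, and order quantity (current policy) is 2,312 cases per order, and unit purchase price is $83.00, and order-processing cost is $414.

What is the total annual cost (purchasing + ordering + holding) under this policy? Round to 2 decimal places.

Ordering: D/Q × S = 69,850/2,312 × $414 = $12,507.74
Holding:  Q/2 × H = 2,312/2 × $18.6 = $21,501.60
Purchase cost = D·C = 69,850 × 83 = $5,797,550.00
Total = $12,507.74 + $21,501.60 + $5,797,550.00 = $5,831,559.34

$5,831,559.34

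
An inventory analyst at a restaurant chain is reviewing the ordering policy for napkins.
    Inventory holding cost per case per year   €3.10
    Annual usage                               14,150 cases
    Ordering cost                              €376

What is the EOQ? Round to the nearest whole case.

1,853 cases

Q* = √(2·D·S / H) = √(2·14,150·376 / 3.1) = √3,432,516.1 ≈ 1,852.71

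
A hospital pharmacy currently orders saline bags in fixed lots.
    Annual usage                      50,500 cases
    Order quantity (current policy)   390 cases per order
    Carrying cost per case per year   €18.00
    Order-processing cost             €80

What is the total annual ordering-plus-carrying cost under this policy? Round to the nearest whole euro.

Annual ordering cost = (D/Q)·S = (50,500/390) × 80 = €10,358.97
Annual holding cost  = (Q/2)·H = (390/2) × 18 = €3,510.00
Total = €10,358.97 + €3,510.00 = €13,868.97

€13,869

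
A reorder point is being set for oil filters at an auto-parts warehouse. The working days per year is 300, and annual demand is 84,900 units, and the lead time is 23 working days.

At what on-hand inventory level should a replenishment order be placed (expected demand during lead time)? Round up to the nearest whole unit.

6,509 units

Daily demand d = 84,900 / 300 = 283.000 units/day
Demand during lead time = 283.000 × 23 = 6,509.00
Reorder point = 6,509.00 → round up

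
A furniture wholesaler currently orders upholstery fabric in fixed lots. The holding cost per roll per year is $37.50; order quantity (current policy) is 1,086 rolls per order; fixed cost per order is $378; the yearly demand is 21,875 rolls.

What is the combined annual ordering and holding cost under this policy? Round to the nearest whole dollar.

$27,976

Annual ordering cost = (D/Q)·S = (21,875/1,086) × 378 = $7,613.95
Annual holding cost  = (Q/2)·H = (1,086/2) × 37.5 = $20,362.50
Total = $7,613.95 + $20,362.50 = $27,976.45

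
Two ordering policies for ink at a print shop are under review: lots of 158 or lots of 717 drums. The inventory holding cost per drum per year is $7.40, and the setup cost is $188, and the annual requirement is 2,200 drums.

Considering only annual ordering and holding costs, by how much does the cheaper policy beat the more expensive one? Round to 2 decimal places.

TC(Q) = (D/Q)S + (Q/2)H
TC(158) = (2,200/158)×188 + (158/2)×7.4 = $3,202.32
TC(717) = (2,200/717)×188 + (717/2)×7.4 = $3,229.75
Cheaper: Q = 158.  Difference = $27.43

$27.43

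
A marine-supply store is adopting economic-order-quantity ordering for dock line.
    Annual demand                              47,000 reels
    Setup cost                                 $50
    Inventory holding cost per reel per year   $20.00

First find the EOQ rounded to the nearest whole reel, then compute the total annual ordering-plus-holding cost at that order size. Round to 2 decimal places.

Optimal lot size Q* = (2 × 47,000 × $50 / $20)^½ ≈ 484.77 → Q = 485 reels
Ordering: D/Q × S = 47,000/485 × $50 = $4,845.36
Holding:  Q/2 × H = 485/2 × $20 = $4,850.00
Total = $4,845.36 + $4,850.00 = $9,695.36

$9,695.36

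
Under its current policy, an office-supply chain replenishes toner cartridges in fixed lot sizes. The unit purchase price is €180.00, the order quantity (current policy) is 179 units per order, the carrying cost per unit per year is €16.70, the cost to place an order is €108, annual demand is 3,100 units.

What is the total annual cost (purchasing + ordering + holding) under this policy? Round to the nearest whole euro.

€561,365

Ordering: D/Q × S = 3,100/179 × €108 = €1,870.39
Holding:  Q/2 × H = 179/2 × €16.7 = €1,494.65
Purchase cost = D·C = 3,100 × 180 = €558,000.00
Total = €1,870.39 + €1,494.65 + €558,000.00 = €561,365.04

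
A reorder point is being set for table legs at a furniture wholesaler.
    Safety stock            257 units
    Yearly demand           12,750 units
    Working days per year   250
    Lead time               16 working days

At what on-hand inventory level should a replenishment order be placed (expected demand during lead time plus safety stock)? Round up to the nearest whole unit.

1,073 units

Daily demand d = 12,750 / 250 = 51.000 units/day
Demand during lead time = 51.000 × 16 = 816.00
Reorder point = 816.00 + 257 = 1,073.00 → round up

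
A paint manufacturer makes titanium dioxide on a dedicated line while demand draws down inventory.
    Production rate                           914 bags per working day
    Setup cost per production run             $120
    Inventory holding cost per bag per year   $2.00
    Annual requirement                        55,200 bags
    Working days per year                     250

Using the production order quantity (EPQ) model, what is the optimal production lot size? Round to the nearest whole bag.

2,955 bags

d = 55,200/250 = 220.8000 bags/day;  effective holding cost H(1 − d/p) = 2·(1 − 220.8000/914) = 1.51685
Q* = √(2DS / H_eff) = √(2·55,200·120 / 1.51685) ≈ 2,955.32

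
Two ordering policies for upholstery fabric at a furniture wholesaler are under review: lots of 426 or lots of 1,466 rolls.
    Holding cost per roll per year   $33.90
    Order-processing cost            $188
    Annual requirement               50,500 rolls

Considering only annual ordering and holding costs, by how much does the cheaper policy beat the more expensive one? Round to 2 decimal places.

Annual cost at Q: ordering D·S/Q plus holding Q·H/2.
TC(426) = (50,500/426)×188 + (426/2)×33.9 = $29,507.08
TC(1,466) = (50,500/1,466)×188 + (1,466/2)×33.9 = $31,324.83
Lots of 426 are cheaper by $1,817.74.

$1,817.74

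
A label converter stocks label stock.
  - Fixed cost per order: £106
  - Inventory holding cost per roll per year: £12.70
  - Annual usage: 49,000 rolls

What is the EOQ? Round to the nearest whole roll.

904 rolls

Optimal lot size Q* = (2 × 49,000 × £106 / £12.7)^½ ≈ 904.41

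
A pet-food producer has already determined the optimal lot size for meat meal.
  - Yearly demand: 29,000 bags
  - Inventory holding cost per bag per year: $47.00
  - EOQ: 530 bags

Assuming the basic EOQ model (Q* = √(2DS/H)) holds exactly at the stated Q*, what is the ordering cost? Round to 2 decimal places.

$227.63

From Q* = √(2DS/H) ⇒ Q*² = 2DS/H.
S = Q²H / (2D) = 530² × 47 / (2 × 29,000) = 227.6259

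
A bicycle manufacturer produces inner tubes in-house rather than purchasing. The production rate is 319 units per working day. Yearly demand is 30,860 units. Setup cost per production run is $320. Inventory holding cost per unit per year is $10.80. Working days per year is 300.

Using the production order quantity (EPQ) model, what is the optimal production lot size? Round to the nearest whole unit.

d = 30,860/300 = 102.8667 units/day;  effective holding cost H(1 − d/p) = 10.8·(1 − 102.8667/319) = 7.31737
Q* = √(2DS / H_eff) = √(2·30,860·320 / 7.31737) ≈ 1,642.90

1,643 units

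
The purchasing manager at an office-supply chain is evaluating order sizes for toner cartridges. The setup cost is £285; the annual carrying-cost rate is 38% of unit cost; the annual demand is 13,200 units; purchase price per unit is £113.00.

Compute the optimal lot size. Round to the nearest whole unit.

H = i·C = 0.38 × £113 = £42.9400 per unit-year
2DS/H = 2·13,200·285/42.94 = 175,221.24
EOQ = √175,221.24 ≈ 418.59

419 units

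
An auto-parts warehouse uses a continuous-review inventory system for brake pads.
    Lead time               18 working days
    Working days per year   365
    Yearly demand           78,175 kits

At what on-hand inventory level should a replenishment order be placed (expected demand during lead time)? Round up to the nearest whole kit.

3,856 kits

Daily demand d = 78,175 / 365 = 214.178 kits/day
Demand during lead time = 214.178 × 18 = 3,855.21
Reorder point = 3,855.21 → round up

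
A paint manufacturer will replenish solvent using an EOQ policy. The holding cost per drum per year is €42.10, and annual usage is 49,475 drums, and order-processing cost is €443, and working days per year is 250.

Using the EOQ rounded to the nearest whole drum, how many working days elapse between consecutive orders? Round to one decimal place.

5.2 days

Q* = √(2·D·S / H) = √(2·49,475·443 / 42.1) = √1,041,207.8 ≈ 1,020.40 → Q = 1,020 drums
Cycle time = (working days × Q)/D = (250 × 1,020) / 49,475 = 5.154 days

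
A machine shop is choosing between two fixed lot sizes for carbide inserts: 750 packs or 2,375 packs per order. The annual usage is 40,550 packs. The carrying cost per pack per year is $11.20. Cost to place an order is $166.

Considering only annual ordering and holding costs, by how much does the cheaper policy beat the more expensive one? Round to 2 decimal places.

$2,959.16

For each Q, cost = (D/Q)·S + (Q/2)·H.
TC(750) = (40,550/750)×166 + (750/2)×11.2 = $13,175.07
TC(2,375) = (40,550/2,375)×166 + (2,375/2)×11.2 = $16,134.23
|ΔTC| = |$13,175.07 − $16,134.23| = $2,959.16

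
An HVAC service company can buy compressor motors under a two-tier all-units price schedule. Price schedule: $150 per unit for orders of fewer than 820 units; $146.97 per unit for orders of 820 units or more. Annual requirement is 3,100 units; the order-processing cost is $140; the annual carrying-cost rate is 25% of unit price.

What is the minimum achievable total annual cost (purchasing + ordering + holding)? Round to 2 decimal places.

H₁ = 25%×$150 = $37.5000;  H₂ = 25%×$146.97 = $36.7425
EOQ₁ = √(2×3,100×140/37.5000) = 152.14  (< 820, feasible at tier 1)
EOQ₂ = √(2×3,100×140/36.7425) = 153.70  (< 820 → use Q = 820 at tier-2 price)
TC(tier 1 (EOQ₁), Q≈152.1) = $470,705.26
TC(tier 2, Q≈820.0) = $471,200.69
Minimum at tier 1 (EOQ₁): $470,705.26

$470,705.26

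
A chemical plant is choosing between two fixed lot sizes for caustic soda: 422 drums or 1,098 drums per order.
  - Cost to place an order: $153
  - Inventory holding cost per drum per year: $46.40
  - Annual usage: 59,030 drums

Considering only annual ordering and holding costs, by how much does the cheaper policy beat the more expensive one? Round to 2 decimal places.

TC(Q) = (D/Q)S + (Q/2)H
TC(422) = (59,030/422)×153 + (422/2)×46.4 = $31,192.27
TC(1,098) = (59,030/1,098)×153 + (1,098/2)×46.4 = $33,699.09
Lots of 422 are cheaper by $2,506.82.

$2,506.82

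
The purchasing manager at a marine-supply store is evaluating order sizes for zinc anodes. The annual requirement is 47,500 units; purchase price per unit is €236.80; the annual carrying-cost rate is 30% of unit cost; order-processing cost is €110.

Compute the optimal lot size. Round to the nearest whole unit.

384 units

Holding cost per unit per year: H = 30% × €236.8 = €71.0400
Optimal lot size Q* = (2 × 47,500 × €110 / €71.04)^½ ≈ 383.54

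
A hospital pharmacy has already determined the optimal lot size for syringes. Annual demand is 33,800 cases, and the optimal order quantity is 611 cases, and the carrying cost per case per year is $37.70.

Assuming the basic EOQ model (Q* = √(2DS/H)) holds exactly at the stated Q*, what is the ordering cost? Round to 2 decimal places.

Since Q* = (2DS/H)^½, squaring gives Q*²·H = 2DS.
S = Q²H / (2D) = 611² × 37.7 / (2 × 33,800) = 208.1983

$208.20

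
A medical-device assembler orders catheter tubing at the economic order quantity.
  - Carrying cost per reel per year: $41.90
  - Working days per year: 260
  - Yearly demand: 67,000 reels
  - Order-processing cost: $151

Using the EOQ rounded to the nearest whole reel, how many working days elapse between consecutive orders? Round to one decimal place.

EOQ = √(2DS/H) = √(2 × 67,000 × 151 / 41.9)
    = √(482,911.69) ≈ 694.92 → Q = 695 reels
T = Q/D × 260 days = 695/67,000 × 260 = 2.697 days

2.7 days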